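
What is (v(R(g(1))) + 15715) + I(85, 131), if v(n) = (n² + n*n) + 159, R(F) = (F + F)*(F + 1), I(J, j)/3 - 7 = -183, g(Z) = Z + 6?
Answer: 40434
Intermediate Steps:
g(Z) = 6 + Z
I(J, j) = -528 (I(J, j) = 21 + 3*(-183) = 21 - 549 = -528)
R(F) = 2*F*(1 + F) (R(F) = (2*F)*(1 + F) = 2*F*(1 + F))
v(n) = 159 + 2*n² (v(n) = (n² + n²) + 159 = 2*n² + 159 = 159 + 2*n²)
(v(R(g(1))) + 15715) + I(85, 131) = ((159 + 2*(2*(6 + 1)*(1 + (6 + 1)))²) + 15715) - 528 = ((159 + 2*(2*7*(1 + 7))²) + 15715) - 528 = ((159 + 2*(2*7*8)²) + 15715) - 528 = ((159 + 2*112²) + 15715) - 528 = ((159 + 2*12544) + 15715) - 528 = ((159 + 25088) + 15715) - 528 = (25247 + 15715) - 528 = 40962 - 528 = 40434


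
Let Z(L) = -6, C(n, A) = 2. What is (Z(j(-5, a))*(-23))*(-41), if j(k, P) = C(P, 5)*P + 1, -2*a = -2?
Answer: -5658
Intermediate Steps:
a = 1 (a = -1/2*(-2) = 1)
j(k, P) = 1 + 2*P (j(k, P) = 2*P + 1 = 1 + 2*P)
(Z(j(-5, a))*(-23))*(-41) = -6*(-23)*(-41) = 138*(-41) = -5658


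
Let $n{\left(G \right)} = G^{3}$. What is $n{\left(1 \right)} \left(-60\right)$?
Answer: $-60$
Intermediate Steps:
$n{\left(1 \right)} \left(-60\right) = 1^{3} \left(-60\right) = 1 \left(-60\right) = -60$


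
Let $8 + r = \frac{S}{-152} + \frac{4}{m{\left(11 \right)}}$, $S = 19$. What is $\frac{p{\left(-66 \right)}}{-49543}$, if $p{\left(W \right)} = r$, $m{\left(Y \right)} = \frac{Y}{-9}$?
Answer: $\frac{1003}{4359784} \approx 0.00023006$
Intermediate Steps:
$m{\left(Y \right)} = - \frac{Y}{9}$ ($m{\left(Y \right)} = Y \left(- \frac{1}{9}\right) = - \frac{Y}{9}$)
$r = - \frac{1003}{88}$ ($r = -8 + \left(\frac{19}{-152} + \frac{4}{\left(- \frac{1}{9}\right) 11}\right) = -8 + \left(19 \left(- \frac{1}{152}\right) + \frac{4}{- \frac{11}{9}}\right) = -8 + \left(- \frac{1}{8} + 4 \left(- \frac{9}{11}\right)\right) = -8 - \frac{299}{88} = - \frac{1003}{88} \approx -11.398$)
$p{\left(W \right)} = - \frac{1003}{88}$
$\frac{p{\left(-66 \right)}}{-49543} = - \frac{1003}{88 \left(-49543\right)} = \left(- \frac{1003}{88}\right) \left(- \frac{1}{49543}\right) = \frac{1003}{4359784}$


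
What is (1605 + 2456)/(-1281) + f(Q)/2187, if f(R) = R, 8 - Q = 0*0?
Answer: -2957053/933849 ≈ -3.1665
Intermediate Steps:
Q = 8 (Q = 8 - 0*0 = 8 - 1*0 = 8 + 0 = 8)
(1605 + 2456)/(-1281) + f(Q)/2187 = (1605 + 2456)/(-1281) + 8/2187 = 4061*(-1/1281) + 8*(1/2187) = -4061/1281 + 8/2187 = -2957053/933849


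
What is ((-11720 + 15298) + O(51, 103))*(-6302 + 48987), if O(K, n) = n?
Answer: 157123485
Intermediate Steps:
((-11720 + 15298) + O(51, 103))*(-6302 + 48987) = ((-11720 + 15298) + 103)*(-6302 + 48987) = (3578 + 103)*42685 = 3681*42685 = 157123485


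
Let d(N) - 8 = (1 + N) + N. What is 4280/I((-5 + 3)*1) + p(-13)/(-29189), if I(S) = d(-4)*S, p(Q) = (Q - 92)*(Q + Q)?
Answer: -62467190/29189 ≈ -2140.1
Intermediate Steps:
d(N) = 9 + 2*N (d(N) = 8 + ((1 + N) + N) = 8 + (1 + 2*N) = 9 + 2*N)
p(Q) = 2*Q*(-92 + Q) (p(Q) = (-92 + Q)*(2*Q) = 2*Q*(-92 + Q))
I(S) = S (I(S) = (9 + 2*(-4))*S = (9 - 8)*S = 1*S = S)
4280/I((-5 + 3)*1) + p(-13)/(-29189) = 4280/(((-5 + 3)*1)) + (2*(-13)*(-92 - 13))/(-29189) = 4280/((-2*1)) + (2*(-13)*(-105))*(-1/29189) = 4280/(-2) + 2730*(-1/29189) = 4280*(-1/2) - 2730/29189 = -2140 - 2730/29189 = -62467190/29189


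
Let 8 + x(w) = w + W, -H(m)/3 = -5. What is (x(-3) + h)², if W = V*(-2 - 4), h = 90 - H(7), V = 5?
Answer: 1156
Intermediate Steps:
H(m) = 15 (H(m) = -3*(-5) = 15)
h = 75 (h = 90 - 1*15 = 90 - 15 = 75)
W = -30 (W = 5*(-2 - 4) = 5*(-6) = -30)
x(w) = -38 + w (x(w) = -8 + (w - 30) = -8 + (-30 + w) = -38 + w)
(x(-3) + h)² = ((-38 - 3) + 75)² = (-41 + 75)² = 34² = 1156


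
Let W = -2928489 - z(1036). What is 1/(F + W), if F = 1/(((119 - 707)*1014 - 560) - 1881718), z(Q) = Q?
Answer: -2478510/7260857007751 ≈ -3.4135e-7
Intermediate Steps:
F = -1/2478510 (F = 1/((-588*1014 - 560) - 1881718) = 1/((-596232 - 560) - 1881718) = 1/(-596792 - 1881718) = 1/(-2478510) = -1/2478510 ≈ -4.0347e-7)
W = -2929525 (W = -2928489 - 1*1036 = -2928489 - 1036 = -2929525)
1/(F + W) = 1/(-1/2478510 - 2929525) = 1/(-7260857007751/2478510) = -2478510/7260857007751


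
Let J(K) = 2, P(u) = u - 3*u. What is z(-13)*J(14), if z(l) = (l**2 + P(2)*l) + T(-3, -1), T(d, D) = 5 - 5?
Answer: 442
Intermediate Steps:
P(u) = -2*u
T(d, D) = 0
z(l) = l**2 - 4*l (z(l) = (l**2 + (-2*2)*l) + 0 = (l**2 - 4*l) + 0 = l**2 - 4*l)
z(-13)*J(14) = -13*(-4 - 13)*2 = -13*(-17)*2 = 221*2 = 442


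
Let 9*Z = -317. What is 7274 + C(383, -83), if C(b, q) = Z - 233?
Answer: 63052/9 ≈ 7005.8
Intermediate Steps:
Z = -317/9 (Z = (⅑)*(-317) = -317/9 ≈ -35.222)
C(b, q) = -2414/9 (C(b, q) = -317/9 - 233 = -2414/9)
7274 + C(383, -83) = 7274 - 2414/9 = 63052/9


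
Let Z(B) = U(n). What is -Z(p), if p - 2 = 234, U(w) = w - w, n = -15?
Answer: 0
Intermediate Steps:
U(w) = 0
p = 236 (p = 2 + 234 = 236)
Z(B) = 0
-Z(p) = -1*0 = 0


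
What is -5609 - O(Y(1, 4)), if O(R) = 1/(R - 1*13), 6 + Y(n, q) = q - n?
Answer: -89743/16 ≈ -5608.9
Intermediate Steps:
Y(n, q) = -6 + q - n (Y(n, q) = -6 + (q - n) = -6 + q - n)
O(R) = 1/(-13 + R) (O(R) = 1/(R - 13) = 1/(-13 + R))
-5609 - O(Y(1, 4)) = -5609 - 1/(-13 + (-6 + 4 - 1*1)) = -5609 - 1/(-13 + (-6 + 4 - 1)) = -5609 - 1/(-13 - 3) = -5609 - 1/(-16) = -5609 - 1*(-1/16) = -5609 + 1/16 = -89743/16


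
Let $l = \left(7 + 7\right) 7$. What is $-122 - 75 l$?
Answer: $-7472$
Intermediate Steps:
$l = 98$ ($l = 14 \cdot 7 = 98$)
$-122 - 75 l = -122 - 7350 = -7472$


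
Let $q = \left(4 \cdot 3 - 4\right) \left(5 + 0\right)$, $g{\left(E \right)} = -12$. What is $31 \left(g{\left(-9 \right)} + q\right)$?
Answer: $868$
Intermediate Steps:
$q = 40$ ($q = \left(12 - 4\right) 5 = 8 \cdot 5 = 40$)
$31 \left(g{\left(-9 \right)} + q\right) = 31 \left(-12 + 40\right) = 31 \cdot 28 = 868$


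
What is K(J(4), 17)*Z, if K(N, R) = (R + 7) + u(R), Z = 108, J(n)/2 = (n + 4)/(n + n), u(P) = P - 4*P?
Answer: -2916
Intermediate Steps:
u(P) = -3*P
J(n) = (4 + n)/n (J(n) = 2*((n + 4)/(n + n)) = 2*((4 + n)/((2*n))) = 2*((4 + n)*(1/(2*n))) = 2*((4 + n)/(2*n)) = (4 + n)/n)
K(N, R) = 7 - 2*R (K(N, R) = (R + 7) - 3*R = (7 + R) - 3*R = 7 - 2*R)
K(J(4), 17)*Z = (7 - 2*17)*108 = (7 - 34)*108 = -27*108 = -2916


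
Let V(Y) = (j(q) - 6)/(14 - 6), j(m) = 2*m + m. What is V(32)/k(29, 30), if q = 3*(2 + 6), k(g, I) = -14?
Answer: -33/56 ≈ -0.58929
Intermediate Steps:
q = 24 (q = 3*8 = 24)
j(m) = 3*m
V(Y) = 33/4 (V(Y) = (3*24 - 6)/(14 - 6) = (72 - 6)/8 = 66*(1/8) = 33/4)
V(32)/k(29, 30) = (33/4)/(-14) = (33/4)*(-1/14) = -33/56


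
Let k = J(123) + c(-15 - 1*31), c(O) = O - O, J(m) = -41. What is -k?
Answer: 41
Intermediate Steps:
c(O) = 0
k = -41 (k = -41 + 0 = -41)
-k = -1*(-41) = 41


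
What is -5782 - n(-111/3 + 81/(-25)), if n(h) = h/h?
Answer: -5783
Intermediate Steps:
n(h) = 1
-5782 - n(-111/3 + 81/(-25)) = -5782 - 1*1 = -5782 - 1 = -5783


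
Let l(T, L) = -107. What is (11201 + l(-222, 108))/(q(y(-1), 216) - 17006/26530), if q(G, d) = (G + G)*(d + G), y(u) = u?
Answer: -49053970/1904151 ≈ -25.762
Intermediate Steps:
q(G, d) = 2*G*(G + d) (q(G, d) = (2*G)*(G + d) = 2*G*(G + d))
(11201 + l(-222, 108))/(q(y(-1), 216) - 17006/26530) = (11201 - 107)/(2*(-1)*(-1 + 216) - 17006/26530) = 11094/(2*(-1)*215 - 17006*1/26530) = 11094/(-430 - 8503/13265) = 11094/(-5712453/13265) = 11094*(-13265/5712453) = -49053970/1904151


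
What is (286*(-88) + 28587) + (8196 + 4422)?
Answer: 16037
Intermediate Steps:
(286*(-88) + 28587) + (8196 + 4422) = (-25168 + 28587) + 12618 = 3419 + 12618 = 16037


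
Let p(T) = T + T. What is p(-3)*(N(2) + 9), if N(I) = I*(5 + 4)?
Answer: -162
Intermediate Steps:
p(T) = 2*T
N(I) = 9*I (N(I) = I*9 = 9*I)
p(-3)*(N(2) + 9) = (2*(-3))*(9*2 + 9) = -6*(18 + 9) = -6*27 = -162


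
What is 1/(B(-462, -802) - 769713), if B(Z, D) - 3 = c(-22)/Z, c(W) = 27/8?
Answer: -1232/948282729 ≈ -1.2992e-6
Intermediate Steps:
c(W) = 27/8 (c(W) = 27*(⅛) = 27/8)
B(Z, D) = 3 + 27/(8*Z)
1/(B(-462, -802) - 769713) = 1/((3 + (27/8)/(-462)) - 769713) = 1/((3 + (27/8)*(-1/462)) - 769713) = 1/((3 - 9/1232) - 769713) = 1/(3687/1232 - 769713) = 1/(-948282729/1232) = -1232/948282729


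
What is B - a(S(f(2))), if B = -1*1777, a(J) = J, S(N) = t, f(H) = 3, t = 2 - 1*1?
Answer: -1778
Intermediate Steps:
t = 1 (t = 2 - 1 = 1)
S(N) = 1
B = -1777
B - a(S(f(2))) = -1777 - 1*1 = -1777 - 1 = -1778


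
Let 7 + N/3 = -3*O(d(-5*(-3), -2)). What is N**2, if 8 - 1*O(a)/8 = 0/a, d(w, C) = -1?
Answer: 356409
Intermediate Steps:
O(a) = 64 (O(a) = 64 - 0/a = 64 - 8*0 = 64 + 0 = 64)
N = -597 (N = -21 + 3*(-3*64) = -21 + 3*(-192) = -21 - 576 = -597)
N**2 = (-597)**2 = 356409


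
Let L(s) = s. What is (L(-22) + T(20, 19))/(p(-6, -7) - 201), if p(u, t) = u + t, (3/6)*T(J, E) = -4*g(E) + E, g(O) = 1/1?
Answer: -4/107 ≈ -0.037383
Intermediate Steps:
g(O) = 1
T(J, E) = -8 + 2*E (T(J, E) = 2*(-4*1 + E) = 2*(-4 + E) = -8 + 2*E)
p(u, t) = t + u
(L(-22) + T(20, 19))/(p(-6, -7) - 201) = (-22 + (-8 + 2*19))/((-7 - 6) - 201) = (-22 + (-8 + 38))/(-13 - 201) = (-22 + 30)/(-214) = 8*(-1/214) = -4/107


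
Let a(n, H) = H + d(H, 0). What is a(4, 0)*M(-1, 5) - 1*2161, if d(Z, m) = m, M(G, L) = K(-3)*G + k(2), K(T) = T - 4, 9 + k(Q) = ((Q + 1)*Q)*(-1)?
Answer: -2161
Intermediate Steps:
k(Q) = -9 - Q*(1 + Q) (k(Q) = -9 + ((Q + 1)*Q)*(-1) = -9 + ((1 + Q)*Q)*(-1) = -9 + (Q*(1 + Q))*(-1) = -9 - Q*(1 + Q))
K(T) = -4 + T
M(G, L) = -15 - 7*G (M(G, L) = (-4 - 3)*G + (-9 - 1*2 - 1*2²) = -7*G + (-9 - 2 - 1*4) = -7*G + (-9 - 2 - 4) = -7*G - 15 = -15 - 7*G)
a(n, H) = H (a(n, H) = H + 0 = H)
a(4, 0)*M(-1, 5) - 1*2161 = 0*(-15 - 7*(-1)) - 1*2161 = 0*(-15 + 7) - 2161 = 0*(-8) - 2161 = 0 - 2161 = -2161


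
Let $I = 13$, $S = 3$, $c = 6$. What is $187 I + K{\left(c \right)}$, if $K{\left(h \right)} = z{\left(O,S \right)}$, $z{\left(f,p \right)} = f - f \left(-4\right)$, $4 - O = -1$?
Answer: $2456$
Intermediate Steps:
$O = 5$ ($O = 4 - -1 = 4 + 1 = 5$)
$z{\left(f,p \right)} = 5 f$ ($z{\left(f,p \right)} = f - - 4 f = f + 4 f = 5 f$)
$K{\left(h \right)} = 25$ ($K{\left(h \right)} = 5 \cdot 5 = 25$)
$187 I + K{\left(c \right)} = 187 \cdot 13 + 25 = 2431 + 25 = 2456$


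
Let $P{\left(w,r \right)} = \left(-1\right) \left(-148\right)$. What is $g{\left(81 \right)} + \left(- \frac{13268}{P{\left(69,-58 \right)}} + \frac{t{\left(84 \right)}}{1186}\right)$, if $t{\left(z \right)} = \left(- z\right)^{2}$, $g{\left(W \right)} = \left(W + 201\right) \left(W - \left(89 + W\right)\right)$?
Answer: $- \frac{552511663}{21941} \approx -25182.0$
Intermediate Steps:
$g{\left(W \right)} = -17889 - 89 W$ ($g{\left(W \right)} = \left(201 + W\right) \left(-89\right) = -17889 - 89 W$)
$t{\left(z \right)} = z^{2}$
$P{\left(w,r \right)} = 148$
$g{\left(81 \right)} + \left(- \frac{13268}{P{\left(69,-58 \right)}} + \frac{t{\left(84 \right)}}{1186}\right) = \left(-17889 - 7209\right) - \left(\frac{3317}{37} - \frac{84^{2}}{1186}\right) = \left(-17889 - 7209\right) + \left(\left(-13268\right) \frac{1}{148} + 7056 \cdot \frac{1}{1186}\right) = -25098 + \left(- \frac{3317}{37} + \frac{3528}{593}\right) = -25098 - \frac{1836445}{21941} = - \frac{552511663}{21941}$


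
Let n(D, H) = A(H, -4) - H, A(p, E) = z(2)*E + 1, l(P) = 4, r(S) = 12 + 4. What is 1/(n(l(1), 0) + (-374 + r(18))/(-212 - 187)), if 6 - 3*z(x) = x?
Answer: -133/457 ≈ -0.29103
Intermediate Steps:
r(S) = 16
z(x) = 2 - x/3
A(p, E) = 1 + 4*E/3 (A(p, E) = (2 - ⅓*2)*E + 1 = (2 - ⅔)*E + 1 = 4*E/3 + 1 = 1 + 4*E/3)
n(D, H) = -13/3 - H (n(D, H) = (1 + (4/3)*(-4)) - H = (1 - 16/3) - H = -13/3 - H)
1/(n(l(1), 0) + (-374 + r(18))/(-212 - 187)) = 1/((-13/3 - 1*0) + (-374 + 16)/(-212 - 187)) = 1/((-13/3 + 0) - 358/(-399)) = 1/(-13/3 - 358*(-1/399)) = 1/(-13/3 + 358/399) = 1/(-457/133) = -133/457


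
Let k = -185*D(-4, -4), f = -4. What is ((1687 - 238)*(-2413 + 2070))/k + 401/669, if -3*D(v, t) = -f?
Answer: -997196309/495060 ≈ -2014.3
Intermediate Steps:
D(v, t) = -4/3 (D(v, t) = -(-1)*(-4)/3 = -1/3*4 = -4/3)
k = 740/3 (k = -185*(-4/3) = 740/3 ≈ 246.67)
((1687 - 238)*(-2413 + 2070))/k + 401/669 = ((1687 - 238)*(-2413 + 2070))/(740/3) + 401/669 = (1449*(-343))*(3/740) + 401*(1/669) = -497007*3/740 + 401/669 = -1491021/740 + 401/669 = -997196309/495060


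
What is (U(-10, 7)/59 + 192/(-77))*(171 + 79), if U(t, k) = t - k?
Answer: -3159250/4543 ≈ -695.41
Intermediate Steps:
(U(-10, 7)/59 + 192/(-77))*(171 + 79) = ((-10 - 1*7)/59 + 192/(-77))*(171 + 79) = ((-10 - 7)*(1/59) + 192*(-1/77))*250 = (-17*1/59 - 192/77)*250 = (-17/59 - 192/77)*250 = -12637/4543*250 = -3159250/4543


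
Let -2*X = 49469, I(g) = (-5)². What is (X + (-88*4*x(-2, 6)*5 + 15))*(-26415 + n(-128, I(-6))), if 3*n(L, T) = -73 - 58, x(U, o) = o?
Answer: 2800345592/3 ≈ 9.3345e+8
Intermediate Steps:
I(g) = 25
X = -49469/2 (X = -½*49469 = -49469/2 ≈ -24735.)
n(L, T) = -131/3 (n(L, T) = (-73 - 58)/3 = (⅓)*(-131) = -131/3)
(X + (-88*4*x(-2, 6)*5 + 15))*(-26415 + n(-128, I(-6))) = (-49469/2 + (-88*4*6*5 + 15))*(-26415 - 131/3) = (-49469/2 + (-2112*5 + 15))*(-79376/3) = (-49469/2 + (-88*120 + 15))*(-79376/3) = (-49469/2 + (-10560 + 15))*(-79376/3) = (-49469/2 - 10545)*(-79376/3) = -70559/2*(-79376/3) = 2800345592/3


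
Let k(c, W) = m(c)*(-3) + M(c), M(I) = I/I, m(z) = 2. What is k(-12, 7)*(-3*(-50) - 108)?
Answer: -210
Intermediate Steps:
M(I) = 1
k(c, W) = -5 (k(c, W) = 2*(-3) + 1 = -6 + 1 = -5)
k(-12, 7)*(-3*(-50) - 108) = -5*(-3*(-50) - 108) = -5*(150 - 108) = -5*42 = -210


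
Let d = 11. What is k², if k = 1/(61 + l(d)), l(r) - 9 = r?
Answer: 1/6561 ≈ 0.00015242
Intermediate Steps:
l(r) = 9 + r
k = 1/81 (k = 1/(61 + (9 + 11)) = 1/(61 + 20) = 1/81 ≈ 0.012346)
k² = (1/81)² = 1/6561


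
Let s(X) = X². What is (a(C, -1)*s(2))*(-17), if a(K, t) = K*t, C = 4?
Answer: 272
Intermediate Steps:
(a(C, -1)*s(2))*(-17) = ((4*(-1))*2²)*(-17) = -4*4*(-17) = -16*(-17) = 272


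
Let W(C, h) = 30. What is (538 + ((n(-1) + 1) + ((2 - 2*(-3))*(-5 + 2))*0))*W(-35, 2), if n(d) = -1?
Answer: 16140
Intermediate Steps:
(538 + ((n(-1) + 1) + ((2 - 2*(-3))*(-5 + 2))*0))*W(-35, 2) = (538 + ((-1 + 1) + ((2 - 2*(-3))*(-5 + 2))*0))*30 = (538 + (0 + ((2 + 6)*(-3))*0))*30 = (538 + (0 + (8*(-3))*0))*30 = (538 + (0 - 24*0))*30 = (538 + (0 + 0))*30 = (538 + 0)*30 = 538*30 = 16140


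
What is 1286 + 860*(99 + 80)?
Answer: 155226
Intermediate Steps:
1286 + 860*(99 + 80) = 1286 + 860*179 = 1286 + 153940 = 155226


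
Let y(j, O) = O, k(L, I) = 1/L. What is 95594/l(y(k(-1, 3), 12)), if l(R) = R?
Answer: 47797/6 ≈ 7966.2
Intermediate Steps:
95594/l(y(k(-1, 3), 12)) = 95594/12 = 95594*(1/12) = 47797/6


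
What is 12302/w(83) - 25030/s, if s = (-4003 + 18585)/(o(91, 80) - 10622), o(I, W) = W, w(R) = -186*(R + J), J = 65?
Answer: 1815882754379/100353324 ≈ 18095.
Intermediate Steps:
w(R) = -12090 - 186*R (w(R) = -186*(R + 65) = -186*(65 + R) = -12090 - 186*R)
s = -7291/5271 (s = (-4003 + 18585)/(80 - 10622) = 14582/(-10542) = 14582*(-1/10542) = -7291/5271 ≈ -1.3832)
12302/w(83) - 25030/s = 12302/(-12090 - 186*83) - 25030/(-7291/5271) = 12302/(-12090 - 15438) - 25030*(-5271/7291) = 12302/(-27528) + 131933130/7291 = 12302*(-1/27528) + 131933130/7291 = -6151/13764 + 131933130/7291 = 1815882754379/100353324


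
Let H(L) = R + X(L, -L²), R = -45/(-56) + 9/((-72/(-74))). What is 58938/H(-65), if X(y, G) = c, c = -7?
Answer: 57904/3 ≈ 19301.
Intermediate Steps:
X(y, G) = -7
R = 563/56 (R = -45*(-1/56) + 9/((-72*(-1/74))) = 45/56 + 9/(36/37) = 45/56 + 9*(37/36) = 45/56 + 37/4 = 563/56 ≈ 10.054)
H(L) = 171/56 (H(L) = 563/56 - 7 = 171/56)
58938/H(-65) = 58938/(171/56) = 58938*(56/171) = 57904/3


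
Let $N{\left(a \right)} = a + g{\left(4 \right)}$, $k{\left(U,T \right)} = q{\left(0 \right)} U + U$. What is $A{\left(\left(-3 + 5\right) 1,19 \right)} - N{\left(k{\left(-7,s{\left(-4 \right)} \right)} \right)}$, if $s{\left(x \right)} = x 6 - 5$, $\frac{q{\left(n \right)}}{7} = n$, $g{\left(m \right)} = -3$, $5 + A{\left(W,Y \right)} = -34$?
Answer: $-29$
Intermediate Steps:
$A{\left(W,Y \right)} = -39$ ($A{\left(W,Y \right)} = -5 - 34 = -39$)
$q{\left(n \right)} = 7 n$
$s{\left(x \right)} = -5 + 6 x$ ($s{\left(x \right)} = 6 x - 5 = -5 + 6 x$)
$k{\left(U,T \right)} = U$ ($k{\left(U,T \right)} = 7 \cdot 0 U + U = 0 U + U = 0 + U = U$)
$N{\left(a \right)} = -3 + a$ ($N{\left(a \right)} = a - 3 = -3 + a$)
$A{\left(\left(-3 + 5\right) 1,19 \right)} - N{\left(k{\left(-7,s{\left(-4 \right)} \right)} \right)} = -39 - \left(-3 - 7\right) = -39 - -10 = -39 + 10 = -29$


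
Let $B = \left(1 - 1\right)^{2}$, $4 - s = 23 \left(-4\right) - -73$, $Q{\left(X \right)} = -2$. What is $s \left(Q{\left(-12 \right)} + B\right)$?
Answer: $-46$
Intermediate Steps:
$s = 23$ ($s = 4 - \left(23 \left(-4\right) - -73\right) = 4 - \left(-92 + 73\right) = 4 - -19 = 4 + 19 = 23$)
$B = 0$ ($B = 0^{2} = 0$)
$s \left(Q{\left(-12 \right)} + B\right) = 23 \left(-2 + 0\right) = 23 \left(-2\right) = -46$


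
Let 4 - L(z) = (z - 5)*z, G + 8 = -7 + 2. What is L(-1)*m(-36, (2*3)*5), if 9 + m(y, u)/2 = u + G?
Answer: -32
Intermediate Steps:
G = -13 (G = -8 + (-7 + 2) = -8 - 5 = -13)
m(y, u) = -44 + 2*u (m(y, u) = -18 + 2*(u - 13) = -18 + 2*(-13 + u) = -18 + (-26 + 2*u) = -44 + 2*u)
L(z) = 4 - z*(-5 + z) (L(z) = 4 - (z - 5)*z = 4 - (-5 + z)*z = 4 - z*(-5 + z))
L(-1)*m(-36, (2*3)*5) = (4 - 1*(-1)² + 5*(-1))*(-44 + 2*((2*3)*5)) = (4 - 1*1 - 5)*(-44 + 2*(6*5)) = (4 - 1 - 5)*(-44 + 2*30) = -2*(-44 + 60) = -2*16 = -32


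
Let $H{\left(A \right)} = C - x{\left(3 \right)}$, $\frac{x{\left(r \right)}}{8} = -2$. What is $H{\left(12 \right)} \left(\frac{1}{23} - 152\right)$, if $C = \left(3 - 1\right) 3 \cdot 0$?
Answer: $- \frac{55920}{23} \approx -2431.3$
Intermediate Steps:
$x{\left(r \right)} = -16$ ($x{\left(r \right)} = 8 \left(-2\right) = -16$)
$C = 0$ ($C = 2 \cdot 3 \cdot 0 = 6 \cdot 0 = 0$)
$H{\left(A \right)} = 16$ ($H{\left(A \right)} = 0 - -16 = 0 + 16 = 16$)
$H{\left(12 \right)} \left(\frac{1}{23} - 152\right) = 16 \left(\frac{1}{23} - 152\right) = 16 \left(- \frac{3495}{23}\right) = - \frac{55920}{23}$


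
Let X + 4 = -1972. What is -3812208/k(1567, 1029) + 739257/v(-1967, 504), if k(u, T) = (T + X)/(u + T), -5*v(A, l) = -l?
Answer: 1663777444589/159096 ≈ 1.0458e+7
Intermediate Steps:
X = -1976 (X = -4 - 1972 = -1976)
v(A, l) = l/5 (v(A, l) = -(-1)*l/5 = l/5)
k(u, T) = (-1976 + T)/(T + u) (k(u, T) = (T - 1976)/(u + T) = (-1976 + T)/(T + u))
-3812208/k(1567, 1029) + 739257/v(-1967, 504) = -3812208*(1029 + 1567)/(-1976 + 1029) + 739257/(((⅕)*504)) = -3812208/(-947/2596) + 739257/(504/5) = -3812208/((1/2596)*(-947)) + 739257*(5/504) = -3812208/(-947/2596) + 1232095/168 = -3812208*(-2596/947) + 1232095/168 = 9896491968/947 + 1232095/168 = 1663777444589/159096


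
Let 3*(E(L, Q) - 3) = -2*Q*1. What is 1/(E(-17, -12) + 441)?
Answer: 1/452 ≈ 0.0022124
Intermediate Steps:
E(L, Q) = 3 - 2*Q/3 (E(L, Q) = 3 + (-2*Q*1)/3 = 3 + (-2*Q)/3 = 3 - 2*Q/3)
1/(E(-17, -12) + 441) = 1/((3 - ⅔*(-12)) + 441) = 1/((3 + 8) + 441) = 1/(11 + 441) = 1/452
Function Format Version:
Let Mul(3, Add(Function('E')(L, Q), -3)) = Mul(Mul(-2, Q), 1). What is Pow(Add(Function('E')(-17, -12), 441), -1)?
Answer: Rational(1, 452) ≈ 0.0022124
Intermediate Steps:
Function('E')(L, Q) = Add(3, Mul(Rational(-2, 3), Q)) (Function('E')(L, Q) = Add(3, Mul(Rational(1, 3), Mul(Mul(-2, Q), 1))) = Add(3, Mul(Rational(1, 3), Mul(-2, Q))) = Add(3, Mul(Rational(-2, 3), Q)))
Pow(Add(Function('E')(-17, -12), 441), -1) = Pow(Add(Add(3, Mul(Rational(-2, 3), -12)), 441), -1) = Pow(Add(Add(3, 8), 441), -1) = Pow(Add(11, 441), -1) = Pow(452, -1) = Rational(1, 452)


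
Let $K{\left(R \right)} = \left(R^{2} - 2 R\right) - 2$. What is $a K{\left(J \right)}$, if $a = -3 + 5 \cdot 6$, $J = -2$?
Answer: $162$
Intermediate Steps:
$K{\left(R \right)} = -2 + R^{2} - 2 R$
$a = 27$ ($a = -3 + 30 = 27$)
$a K{\left(J \right)} = 27 \left(-2 + \left(-2\right)^{2} - -4\right) = 27 \left(-2 + 4 + 4\right) = 27 \cdot 6 = 162$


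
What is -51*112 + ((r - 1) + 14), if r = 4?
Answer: -5695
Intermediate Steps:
-51*112 + ((r - 1) + 14) = -51*112 + ((4 - 1) + 14) = -5712 + (3 + 14) = -5712 + 17 = -5695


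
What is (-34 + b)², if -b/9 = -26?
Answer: 40000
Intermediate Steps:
b = 234 (b = -9*(-26) = 234)
(-34 + b)² = (-34 + 234)² = 200² = 40000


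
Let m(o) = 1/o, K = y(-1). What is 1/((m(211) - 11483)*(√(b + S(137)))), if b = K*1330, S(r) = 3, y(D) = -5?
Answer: 211*I*√23/947358592 ≈ 1.0681e-6*I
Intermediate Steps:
K = -5
b = -6650 (b = -5*1330 = -6650)
1/((m(211) - 11483)*(√(b + S(137)))) = 1/((1/211 - 11483)*(√(-6650 + 3))) = 1/((1/211 - 11483)*(√(-6647))) = 1/((-2422912/211)*((17*I*√23))) = -(-211)*I*√23/947358592 = 211*I*√23/947358592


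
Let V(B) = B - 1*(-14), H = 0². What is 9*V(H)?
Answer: 126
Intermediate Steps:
H = 0
V(B) = 14 + B (V(B) = B + 14 = 14 + B)
9*V(H) = 9*(14 + 0) = 9*14 = 126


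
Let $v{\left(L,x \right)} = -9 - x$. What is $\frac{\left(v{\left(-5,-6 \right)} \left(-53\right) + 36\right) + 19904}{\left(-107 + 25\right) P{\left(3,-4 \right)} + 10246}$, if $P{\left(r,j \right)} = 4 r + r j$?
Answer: $\frac{20099}{10246} \approx 1.9616$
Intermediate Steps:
$P{\left(r,j \right)} = 4 r + j r$
$\frac{\left(v{\left(-5,-6 \right)} \left(-53\right) + 36\right) + 19904}{\left(-107 + 25\right) P{\left(3,-4 \right)} + 10246} = \frac{\left(\left(-9 - -6\right) \left(-53\right) + 36\right) + 19904}{\left(-107 + 25\right) 3 \left(4 - 4\right) + 10246} = \frac{\left(\left(-9 + 6\right) \left(-53\right) + 36\right) + 19904}{- 82 \cdot 3 \cdot 0 + 10246} = \frac{\left(\left(-3\right) \left(-53\right) + 36\right) + 19904}{\left(-82\right) 0 + 10246} = \frac{\left(159 + 36\right) + 19904}{0 + 10246} = \frac{195 + 19904}{10246} = 20099 \cdot \frac{1}{10246} = \frac{20099}{10246}$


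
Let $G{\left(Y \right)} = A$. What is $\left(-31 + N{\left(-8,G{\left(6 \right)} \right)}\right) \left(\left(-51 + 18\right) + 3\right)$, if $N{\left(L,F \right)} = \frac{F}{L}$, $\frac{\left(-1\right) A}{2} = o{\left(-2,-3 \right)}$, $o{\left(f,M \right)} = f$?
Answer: $945$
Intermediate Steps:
$A = 4$ ($A = \left(-2\right) \left(-2\right) = 4$)
$G{\left(Y \right)} = 4$
$\left(-31 + N{\left(-8,G{\left(6 \right)} \right)}\right) \left(\left(-51 + 18\right) + 3\right) = \left(-31 + \frac{4}{-8}\right) \left(\left(-51 + 18\right) + 3\right) = \left(-31 + 4 \left(- \frac{1}{8}\right)\right) \left(-33 + 3\right) = \left(-31 - \frac{1}{2}\right) \left(-30\right) = \left(- \frac{63}{2}\right) \left(-30\right) = 945$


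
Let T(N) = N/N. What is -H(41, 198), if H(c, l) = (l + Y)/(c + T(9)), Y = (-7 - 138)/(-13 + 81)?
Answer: -13319/2856 ≈ -4.6635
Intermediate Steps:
T(N) = 1
Y = -145/68 ≈ -2.1324
H(c, l) = (-145/68 + l)/(1 + c) (H(c, l) = (l - 145/68)/(c + 1) = (-145/68 + l)/(1 + c))
-H(41, 198) = -(-145/68 + 198)/(1 + 41) = -13319/(42*68) = -1*13319/2856 = -13319/2856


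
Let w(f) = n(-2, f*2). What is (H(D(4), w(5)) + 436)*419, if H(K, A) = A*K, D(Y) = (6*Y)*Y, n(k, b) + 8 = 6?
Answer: 102236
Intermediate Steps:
n(k, b) = -2 (n(k, b) = -8 + 6 = -2)
w(f) = -2
D(Y) = 6*Y²
(H(D(4), w(5)) + 436)*419 = (-12*4² + 436)*419 = (-12*16 + 436)*419 = (-2*96 + 436)*419 = (-192 + 436)*419 = 244*419 = 102236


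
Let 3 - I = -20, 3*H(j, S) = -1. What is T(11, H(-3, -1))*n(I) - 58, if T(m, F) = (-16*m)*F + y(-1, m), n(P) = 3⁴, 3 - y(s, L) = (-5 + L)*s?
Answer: 5423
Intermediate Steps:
H(j, S) = -⅓ (H(j, S) = (⅓)*(-1) = -⅓)
y(s, L) = 3 - s*(-5 + L) (y(s, L) = 3 - (-5 + L)*s = 3 - s*(-5 + L))
I = 23 (I = 3 - 1*(-20) = 3 + 20 = 23)
n(P) = 81
T(m, F) = -2 + m - 16*F*m (T(m, F) = (-16*m)*F + (3 + 5*(-1) - 1*m*(-1)) = -16*F*m + (3 - 5 + m) = -16*F*m + (-2 + m) = -2 + m - 16*F*m)
T(11, H(-3, -1))*n(I) - 58 = (-2 + 11 - 16*(-⅓)*11)*81 - 58 = (-2 + 11 + 176/3)*81 - 58 = (203/3)*81 - 58 = 5481 - 58 = 5423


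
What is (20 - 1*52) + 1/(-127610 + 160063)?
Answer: -1038495/32453 ≈ -32.000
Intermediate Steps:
(20 - 1*52) + 1/(-127610 + 160063) = (20 - 52) + 1/32453 = -32 + 1/32453 = -1038495/32453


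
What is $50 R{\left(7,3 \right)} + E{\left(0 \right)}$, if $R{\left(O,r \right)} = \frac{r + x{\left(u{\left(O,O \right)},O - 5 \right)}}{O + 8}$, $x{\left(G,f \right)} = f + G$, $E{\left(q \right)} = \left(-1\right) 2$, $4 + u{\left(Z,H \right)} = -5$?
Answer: $- \frac{46}{3} \approx -15.333$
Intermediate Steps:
$u{\left(Z,H \right)} = -9$ ($u{\left(Z,H \right)} = -4 - 5 = -9$)
$E{\left(q \right)} = -2$
$x{\left(G,f \right)} = G + f$
$R{\left(O,r \right)} = \frac{-14 + O + r}{8 + O}$ ($R{\left(O,r \right)} = \frac{r + \left(-9 + \left(O - 5\right)\right)}{O + 8} = \frac{r + \left(-9 + \left(-5 + O\right)\right)}{8 + O} = \frac{r + \left(-14 + O\right)}{8 + O} = \frac{-14 + O + r}{8 + O}$)
$50 R{\left(7,3 \right)} + E{\left(0 \right)} = 50 \frac{-14 + 7 + 3}{8 + 7} - 2 = 50 \cdot \frac{1}{15} \left(-4\right) - 2 = 50 \left(- \frac{4}{15}\right) - 2 = - \frac{40}{3} - 2 = - \frac{46}{3}$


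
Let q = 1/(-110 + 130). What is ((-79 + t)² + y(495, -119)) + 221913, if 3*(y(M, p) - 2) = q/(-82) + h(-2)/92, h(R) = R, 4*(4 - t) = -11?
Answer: 17135068553/75440 ≈ 2.2714e+5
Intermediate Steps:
t = 27/4 (t = 4 - ¼*(-11) = 4 + 11/4 = 27/4 ≈ 6.7500)
q = 1/20 ≈ 0.050000
y(M, p) = 75159/37720 (y(M, p) = 2 + ((1/20)/(-82) - 2/92)/3 = 2 + ((1/20)*(-1/82) - 2*1/92)/3 = 2 + (-1/1640 - 1/46)/3 = 2 + (⅓)*(-843/37720) = 2 - 281/37720 = 75159/37720)
((-79 + t)² + y(495, -119)) + 221913 = ((-79 + 27/4)² + 75159/37720) + 221913 = ((-289/4)² + 75159/37720) + 221913 = (83521/16 + 75159/37720) + 221913 = 393951833/75440 + 221913 = 17135068553/75440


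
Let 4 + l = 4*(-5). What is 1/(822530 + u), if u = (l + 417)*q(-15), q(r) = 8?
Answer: 1/825674 ≈ 1.2111e-6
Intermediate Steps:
l = -24 (l = -4 + 4*(-5) = -4 - 20 = -24)
u = 3144 (u = (-24 + 417)*8 = 393*8 = 3144)
1/(822530 + u) = 1/(822530 + 3144) = 1/825674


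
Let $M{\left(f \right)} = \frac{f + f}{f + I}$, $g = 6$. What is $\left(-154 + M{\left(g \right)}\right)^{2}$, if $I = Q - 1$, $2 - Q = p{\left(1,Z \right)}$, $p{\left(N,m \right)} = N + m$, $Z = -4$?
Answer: $\frac{583696}{25} \approx 23348.0$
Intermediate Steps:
$Q = 5$ ($Q = 2 - \left(1 - 4\right) = 2 - -3 = 2 + 3 = 5$)
$I = 4$ ($I = 5 - 1 = 4$)
$M{\left(f \right)} = \frac{2 f}{4 + f}$ ($M{\left(f \right)} = \frac{f + f}{f + 4} = \frac{2 f}{4 + f}$)
$\left(-154 + M{\left(g \right)}\right)^{2} = \left(-154 + 2 \cdot 6 \frac{1}{4 + 6}\right)^{2} = \left(-154 + 2 \cdot 6 \cdot \frac{1}{10}\right)^{2} = \left(-154 + \frac{6}{5}\right)^{2} = \left(- \frac{764}{5}\right)^{2} = \frac{583696}{25}$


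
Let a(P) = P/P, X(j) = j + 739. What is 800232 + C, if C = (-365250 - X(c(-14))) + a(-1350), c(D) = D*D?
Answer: 434048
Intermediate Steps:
c(D) = D²
X(j) = 739 + j
a(P) = 1
C = -366184 (C = (-365250 - (739 + (-14)²)) + 1 = (-365250 - (739 + 196)) + 1 = (-365250 - 1*935) + 1 = (-365250 - 935) + 1 = -366185 + 1 = -366184)
800232 + C = 800232 - 366184 = 434048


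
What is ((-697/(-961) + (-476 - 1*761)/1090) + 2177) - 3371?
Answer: -1251132087/1047490 ≈ -1194.4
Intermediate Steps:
((-697/(-961) + (-476 - 1*761)/1090) + 2177) - 3371 = ((-697*(-1/961) + (-476 - 761)*(1/1090)) + 2177) - 3371 = ((697/961 - 1237*1/1090) + 2177) - 3371 = ((697/961 - 1237/1090) + 2177) - 3371 = (-429027/1047490 + 2177) - 3371 = 2279956703/1047490 - 3371 = -1251132087/1047490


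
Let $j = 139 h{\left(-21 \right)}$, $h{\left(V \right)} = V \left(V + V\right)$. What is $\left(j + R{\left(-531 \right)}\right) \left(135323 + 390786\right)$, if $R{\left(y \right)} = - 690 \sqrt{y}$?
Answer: $64499911182 - 1089045630 i \sqrt{59} \approx 6.45 \cdot 10^{10} - 8.3651 \cdot 10^{9} i$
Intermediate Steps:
$h{\left(V \right)} = 2 V^{2}$ ($h{\left(V \right)} = V 2 V = 2 V^{2}$)
$j = 122598$ ($j = 139 \cdot 2 \left(-21\right)^{2} = 139 \cdot 2 \cdot 441 = 139 \cdot 882 = 122598$)
$\left(j + R{\left(-531 \right)}\right) \left(135323 + 390786\right) = \left(122598 - 690 \sqrt{-531}\right) \left(135323 + 390786\right) = \left(122598 - 690 \cdot 3 i \sqrt{59}\right) 526109 = \left(122598 - 2070 i \sqrt{59}\right) 526109 = 64499911182 - 1089045630 i \sqrt{59}$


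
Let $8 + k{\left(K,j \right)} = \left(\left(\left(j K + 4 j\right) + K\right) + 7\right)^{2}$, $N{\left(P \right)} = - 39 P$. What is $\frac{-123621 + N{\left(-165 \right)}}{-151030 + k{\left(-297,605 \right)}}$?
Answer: $- \frac{39062}{10508542329} \approx -3.7172 \cdot 10^{-6}$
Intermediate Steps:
$k{\left(K,j \right)} = -8 + \left(7 + K + 4 j + K j\right)^{2}$ ($k{\left(K,j \right)} = -8 + \left(\left(\left(j K + 4 j\right) + K\right) + 7\right)^{2} = -8 + \left(\left(\left(K j + 4 j\right) + K\right) + 7\right)^{2} = -8 + \left(\left(\left(4 j + K j\right) + K\right) + 7\right)^{2} = -8 + \left(\left(K + 4 j + K j\right) + 7\right)^{2} = -8 + \left(7 + K + 4 j + K j\right)^{2}$)
$\frac{-123621 + N{\left(-165 \right)}}{-151030 + k{\left(-297,605 \right)}} = \frac{-123621 - -6435}{-151030 - \left(8 - \left(7 - 297 + 4 \cdot 605 - 179685\right)^{2}\right)} = \frac{-123621 + 6435}{-151030 - \left(8 - \left(7 - 297 + 2420 - 179685\right)^{2}\right)} = - \frac{117186}{-151030 - \left(8 - \left(-177555\right)^{2}\right)} = - \frac{117186}{-151030 + \left(-8 + 31525778025\right)} = - \frac{117186}{-151030 + 31525778017} = - \frac{117186}{31525626987} = \left(-117186\right) \frac{1}{31525626987} = - \frac{39062}{10508542329}$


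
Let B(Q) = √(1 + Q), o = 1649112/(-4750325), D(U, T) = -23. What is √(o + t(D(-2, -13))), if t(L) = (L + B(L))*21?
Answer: √(-436280505259131 + 18955093588725*I*√22)/950065 ≈ 2.2287 + 22.098*I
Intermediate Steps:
o = -1649112/4750325 (o = 1649112*(-1/4750325) = -1649112/4750325 ≈ -0.34716)
t(L) = 21*L + 21*√(1 + L) (t(L) = (L + √(1 + L))*21 = 21*L + 21*√(1 + L))
√(o + t(D(-2, -13))) = √(-1649112/4750325 + (21*(-23) + 21*√(1 - 23))) = √(-1649112/4750325 + (-483 + 21*√(-22))) = √(-1649112/4750325 + (-483 + 21*(I*√22))) = √(-1649112/4750325 + (-483 + 21*I*√22)) = √(-2296056087/4750325 + 21*I*√22)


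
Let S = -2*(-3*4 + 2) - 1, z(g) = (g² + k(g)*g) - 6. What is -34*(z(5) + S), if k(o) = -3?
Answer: -782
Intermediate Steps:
z(g) = -6 + g² - 3*g (z(g) = (g² - 3*g) - 6 = -6 + g² - 3*g)
S = 19 (S = -2*(-12 + 2) - 1 = -2*(-10) - 1 = 20 - 1 = 19)
-34*(z(5) + S) = -34*((-6 + 5² - 3*5) + 19) = -34*((-6 + 25 - 15) + 19) = -34*(4 + 19) = -34*23 = -782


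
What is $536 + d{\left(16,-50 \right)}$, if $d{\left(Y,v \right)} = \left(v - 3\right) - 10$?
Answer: $473$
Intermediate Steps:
$d{\left(Y,v \right)} = -13 + v$ ($d{\left(Y,v \right)} = \left(-3 + v\right) - 10 = -13 + v$)
$536 + d{\left(16,-50 \right)} = 536 - 63 = 473$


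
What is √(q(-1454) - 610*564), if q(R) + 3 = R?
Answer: I*√345497 ≈ 587.79*I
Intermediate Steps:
q(R) = -3 + R
√(q(-1454) - 610*564) = √((-3 - 1454) - 610*564) = √(-1457 - 344040) = √(-345497) = I*√345497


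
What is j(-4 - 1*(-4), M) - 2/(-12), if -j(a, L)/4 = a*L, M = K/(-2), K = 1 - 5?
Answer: 1/6 ≈ 0.16667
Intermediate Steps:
K = -4
M = 2 (M = -4/(-2) = -4*(-1/2) = 2)
j(a, L) = -4*L*a (j(a, L) = -4*a*L = -4*L*a)
j(-4 - 1*(-4), M) - 2/(-12) = -4*2*(-4 - 1*(-4)) - 2/(-12) = -4*2*(-4 + 4) - 2*(-1/12) = -4*2*0 + 1/6 = 0 + 1/6 = 1/6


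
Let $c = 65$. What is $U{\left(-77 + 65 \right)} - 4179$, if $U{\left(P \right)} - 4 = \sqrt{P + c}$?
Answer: $-4175 + \sqrt{53} \approx -4167.7$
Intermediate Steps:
$U{\left(P \right)} = 4 + \sqrt{65 + P}$ ($U{\left(P \right)} = 4 + \sqrt{P + 65} = 4 + \sqrt{65 + P}$)
$U{\left(-77 + 65 \right)} - 4179 = \left(4 + \sqrt{65 + \left(-77 + 65\right)}\right) - 4179 = \left(4 + \sqrt{65 - 12}\right) - 4179 = \left(4 + \sqrt{53}\right) - 4179 = -4175 + \sqrt{53}$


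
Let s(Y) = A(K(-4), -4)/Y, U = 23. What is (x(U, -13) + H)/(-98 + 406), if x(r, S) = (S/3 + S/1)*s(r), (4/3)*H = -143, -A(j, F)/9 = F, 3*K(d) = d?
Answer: -12363/28336 ≈ -0.43630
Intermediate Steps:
K(d) = d/3
A(j, F) = -9*F
H = -429/4 (H = (3/4)*(-143) = -429/4 ≈ -107.25)
s(Y) = 36/Y (s(Y) = (-9*(-4))/Y = 36/Y)
x(r, S) = 48*S/r (x(r, S) = (S/3 + S/1)*(36/r) = (S*(1/3) + S*1)*(36/r) = (S/3 + S)*(36/r) = (4*S/3)*(36/r) = 48*S/r)
(x(U, -13) + H)/(-98 + 406) = (48*(-13)/23 - 429/4)/(-98 + 406) = (48*(-13)*(1/23) - 429/4)/308 = (-624/23 - 429/4)*(1/308) = -12363/92*1/308 = -12363/28336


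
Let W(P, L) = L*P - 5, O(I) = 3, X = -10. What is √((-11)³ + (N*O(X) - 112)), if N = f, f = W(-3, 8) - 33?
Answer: 3*I*√181 ≈ 40.361*I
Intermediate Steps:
W(P, L) = -5 + L*P
f = -62 (f = (-5 + 8*(-3)) - 33 = (-5 - 24) - 33 = -29 - 33 = -62)
N = -62
√((-11)³ + (N*O(X) - 112)) = √((-11)³ + (-62*3 - 112)) = √(-1331 + (-186 - 112)) = √(-1331 - 298) = √(-1629) = 3*I*√181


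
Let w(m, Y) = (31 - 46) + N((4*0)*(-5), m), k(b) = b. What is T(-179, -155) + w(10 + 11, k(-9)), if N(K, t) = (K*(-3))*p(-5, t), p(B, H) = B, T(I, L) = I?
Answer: -194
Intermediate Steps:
N(K, t) = 15*K (N(K, t) = (K*(-3))*(-5) = -3*K*(-5) = 15*K)
w(m, Y) = -15 (w(m, Y) = (31 - 46) + 15*((4*0)*(-5)) = -15 + 15*(0*(-5)) = -15 + 15*0 = -15 + 0 = -15)
T(-179, -155) + w(10 + 11, k(-9)) = -179 - 15 = -194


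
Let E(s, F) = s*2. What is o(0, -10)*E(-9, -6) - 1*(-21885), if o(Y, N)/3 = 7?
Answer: 21507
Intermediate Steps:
E(s, F) = 2*s
o(Y, N) = 21 (o(Y, N) = 3*7 = 21)
o(0, -10)*E(-9, -6) - 1*(-21885) = 21*(2*(-9)) - 1*(-21885) = 21*(-18) + 21885 = -378 + 21885 = 21507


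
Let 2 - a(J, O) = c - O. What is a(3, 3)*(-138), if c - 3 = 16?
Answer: 1932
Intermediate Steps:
c = 19 (c = 3 + 16 = 19)
a(J, O) = -17 + O (a(J, O) = 2 - (19 - O) = 2 + (-19 + O) = -17 + O)
a(3, 3)*(-138) = (-17 + 3)*(-138) = -14*(-138) = 1932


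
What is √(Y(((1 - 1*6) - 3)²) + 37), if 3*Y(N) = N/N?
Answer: 4*√21/3 ≈ 6.1101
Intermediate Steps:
Y(N) = ⅓ (Y(N) = (N/N)/3 = (⅓)*1 = ⅓)
√(Y(((1 - 1*6) - 3)²) + 37) = √(⅓ + 37) = √(112/3) = 4*√21/3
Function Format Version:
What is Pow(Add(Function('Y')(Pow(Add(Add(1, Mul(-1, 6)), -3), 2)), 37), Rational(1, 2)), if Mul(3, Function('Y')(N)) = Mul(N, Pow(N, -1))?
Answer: Mul(Rational(4, 3), Pow(21, Rational(1, 2))) ≈ 6.1101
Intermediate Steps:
Function('Y')(N) = Rational(1, 3) (Function('Y')(N) = Mul(Rational(1, 3), Mul(N, Pow(N, -1))) = Mul(Rational(1, 3), 1) = Rational(1, 3))
Pow(Add(Function('Y')(Pow(Add(Add(1, Mul(-1, 6)), -3), 2)), 37), Rational(1, 2)) = Pow(Add(Rational(1, 3), 37), Rational(1, 2)) = Pow(Rational(112, 3), Rational(1, 2)) = Mul(Rational(4, 3), Pow(21, Rational(1, 2)))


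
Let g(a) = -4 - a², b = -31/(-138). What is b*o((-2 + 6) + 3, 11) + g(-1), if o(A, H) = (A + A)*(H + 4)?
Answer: 970/23 ≈ 42.174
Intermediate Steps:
o(A, H) = 2*A*(4 + H) (o(A, H) = (2*A)*(4 + H) = 2*A*(4 + H))
b = 31/138 (b = -31*(-1/138) = 31/138 ≈ 0.22464)
b*o((-2 + 6) + 3, 11) + g(-1) = 31*(2*((-2 + 6) + 3)*(4 + 11))/138 + (-4 - 1*(-1)²) = 31*(2*(4 + 3)*15)/138 + (-4 - 1*1) = 31*(2*7*15)/138 + (-4 - 1) = (31/138)*210 - 5 = 1085/23 - 5 = 970/23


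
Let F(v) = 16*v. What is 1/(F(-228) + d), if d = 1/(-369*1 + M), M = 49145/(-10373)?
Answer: -3876782/14142511109 ≈ -0.00027412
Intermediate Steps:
M = -49145/10373 (M = 49145*(-1/10373) = -49145/10373 ≈ -4.7378)
d = -10373/3876782 (d = 1/(-369*1 - 49145/10373) = 1/(-369 - 49145/10373) = 1/(-3876782/10373) = -10373/3876782 ≈ -0.0026757)
1/(F(-228) + d) = 1/(16*(-228) - 10373/3876782) = 1/(-3648 - 10373/3876782) = 1/(-14142511109/3876782) = -3876782/14142511109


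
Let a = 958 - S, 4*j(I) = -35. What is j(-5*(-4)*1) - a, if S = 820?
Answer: -587/4 ≈ -146.75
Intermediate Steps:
j(I) = -35/4 (j(I) = (¼)*(-35) = -35/4)
a = 138 (a = 958 - 1*820 = 958 - 820 = 138)
j(-5*(-4)*1) - a = -35/4 - 1*138 = -35/4 - 138 = -587/4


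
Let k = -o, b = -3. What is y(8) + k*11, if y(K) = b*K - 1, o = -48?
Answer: 503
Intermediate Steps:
y(K) = -1 - 3*K (y(K) = -3*K - 1 = -1 - 3*K)
k = 48 (k = -1*(-48) = 48)
y(8) + k*11 = (-1 - 3*8) + 48*11 = (-1 - 24) + 528 = -25 + 528 = 503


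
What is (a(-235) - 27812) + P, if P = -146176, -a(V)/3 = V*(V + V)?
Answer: -505338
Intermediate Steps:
a(V) = -6*V**2 (a(V) = -3*V*(V + V) = -3*V*2*V = -6*V**2)
(a(-235) - 27812) + P = (-6*(-235)**2 - 27812) - 146176 = (-6*55225 - 27812) - 146176 = (-331350 - 27812) - 146176 = -359162 - 146176 = -505338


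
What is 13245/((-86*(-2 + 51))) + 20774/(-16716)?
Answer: -5516876/1257879 ≈ -4.3859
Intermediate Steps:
13245/((-86*(-2 + 51))) + 20774/(-16716) = 13245/((-86*49)) + 20774*(-1/16716) = 13245/(-4214) - 10387/8358 = 13245*(-1/4214) - 10387/8358 = -13245/4214 - 10387/8358 = -5516876/1257879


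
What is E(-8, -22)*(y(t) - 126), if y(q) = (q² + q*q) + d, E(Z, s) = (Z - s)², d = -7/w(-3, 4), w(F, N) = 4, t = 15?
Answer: 63161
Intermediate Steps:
d = -7/4 ≈ -1.7500
y(q) = -7/4 + 2*q² (y(q) = (q² + q*q) - 7/4 = (q² + q²) - 7/4 = 2*q² - 7/4 = -7/4 + 2*q²)
E(-8, -22)*(y(t) - 126) = (-8 - 1*(-22))²*((-7/4 + 2*15²) - 126) = (-8 + 22)²*((-7/4 + 2*225) - 126) = 14²*((-7/4 + 450) - 126) = 196*(1793/4 - 126) = 196*(1289/4) = 63161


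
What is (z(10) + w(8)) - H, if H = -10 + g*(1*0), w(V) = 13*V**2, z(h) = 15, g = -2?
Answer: 857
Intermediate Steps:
H = -10 (H = -10 - 2*0 = -10 + 0 = -10)
(z(10) + w(8)) - H = (15 + 13*8**2) - 1*(-10) = (15 + 13*64) + 10 = (15 + 832) + 10 = 847 + 10 = 857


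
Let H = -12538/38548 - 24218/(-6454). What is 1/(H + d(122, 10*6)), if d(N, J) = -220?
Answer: -62197198/13470224757 ≈ -0.0046174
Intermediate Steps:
H = 213158803/62197198 (H = -12538*1/38548 - 24218*(-1/6454) = -6269/19274 + 12109/3227 = 213158803/62197198 ≈ 3.4271)
1/(H + d(122, 10*6)) = 1/(213158803/62197198 - 220) = 1/(-13470224757/62197198) = -62197198/13470224757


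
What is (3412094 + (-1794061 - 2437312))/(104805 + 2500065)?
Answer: -91031/289430 ≈ -0.31452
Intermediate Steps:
(3412094 + (-1794061 - 2437312))/(104805 + 2500065) = (3412094 - 4231373)/2604870 = -819279*1/2604870 = -91031/289430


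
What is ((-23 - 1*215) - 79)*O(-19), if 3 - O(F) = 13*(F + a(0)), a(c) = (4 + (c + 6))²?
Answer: 332850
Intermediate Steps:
a(c) = (10 + c)² (a(c) = (4 + (6 + c))² = (10 + c)²)
O(F) = -1297 - 13*F (O(F) = 3 - 13*(F + (10 + 0)²) = 3 - 13*(F + 10²) = 3 - 13*(F + 100) = 3 - 13*(100 + F) = 3 - (1300 + 13*F) = 3 + (-1300 - 13*F) = -1297 - 13*F)
((-23 - 1*215) - 79)*O(-19) = ((-23 - 1*215) - 79)*(-1297 - 13*(-19)) = ((-23 - 215) - 79)*(-1297 + 247) = (-238 - 79)*(-1050) = -317*(-1050) = 332850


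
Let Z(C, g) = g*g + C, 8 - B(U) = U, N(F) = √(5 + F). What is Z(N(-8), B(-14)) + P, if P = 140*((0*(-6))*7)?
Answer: 484 + I*√3 ≈ 484.0 + 1.732*I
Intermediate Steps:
B(U) = 8 - U
Z(C, g) = C + g² (Z(C, g) = g² + C = C + g²)
P = 0 (P = 140*(0*7) = 140*0 = 0)
Z(N(-8), B(-14)) + P = (√(5 - 8) + (8 - 1*(-14))²) + 0 = (√(-3) + (8 + 14)²) + 0 = (I*√3 + 22²) + 0 = (I*√3 + 484) + 0 = (484 + I*√3) + 0 = 484 + I*√3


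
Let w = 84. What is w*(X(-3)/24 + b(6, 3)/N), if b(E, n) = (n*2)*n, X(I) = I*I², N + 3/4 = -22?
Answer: -4185/26 ≈ -160.96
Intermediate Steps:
N = -91/4 (N = -¾ - 22 = -91/4 ≈ -22.750)
X(I) = I³
b(E, n) = 2*n² (b(E, n) = (2*n)*n = 2*n²)
w*(X(-3)/24 + b(6, 3)/N) = 84*((-3)³/24 + (2*3²)/(-91/4)) = 84*(-27*1/24 + (2*9)*(-4/91)) = 84*(-9/8 + 18*(-4/91)) = 84*(-9/8 - 72/91) = 84*(-1395/728) = -4185/26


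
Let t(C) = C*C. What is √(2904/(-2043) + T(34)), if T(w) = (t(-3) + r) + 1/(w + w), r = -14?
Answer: I*√3434699091/23154 ≈ 2.5312*I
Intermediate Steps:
t(C) = C²
T(w) = -5 + 1/(2*w) (T(w) = ((-3)² - 14) + 1/(w + w) = (9 - 14) + 1/(2*w) = -5 + 1/(2*w))
√(2904/(-2043) + T(34)) = √(2904/(-2043) + (-5 + (½)/34)) = √(2904*(-1/2043) + (-5 + (½)*(1/34))) = √(-968/681 + (-5 + 1/68)) = √(-968/681 - 339/68) = √(-296683/46308) = I*√3434699091/23154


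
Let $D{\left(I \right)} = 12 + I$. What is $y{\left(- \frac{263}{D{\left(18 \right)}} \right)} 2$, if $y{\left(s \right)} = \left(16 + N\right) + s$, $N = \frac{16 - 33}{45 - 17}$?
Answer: $\frac{2783}{210} \approx 13.252$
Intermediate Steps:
$N = - \frac{17}{28} \approx -0.60714$
$y{\left(s \right)} = \frac{431}{28} + s$ ($y{\left(s \right)} = \left(16 - \frac{17}{28}\right) + s = \frac{431}{28} + s$)
$y{\left(- \frac{263}{D{\left(18 \right)}} \right)} 2 = \left(\frac{431}{28} - \frac{263}{12 + 18}\right) 2 = \left(\frac{431}{28} - \frac{263}{30}\right) 2 = \frac{2783}{420} \cdot 2 = \frac{2783}{210}$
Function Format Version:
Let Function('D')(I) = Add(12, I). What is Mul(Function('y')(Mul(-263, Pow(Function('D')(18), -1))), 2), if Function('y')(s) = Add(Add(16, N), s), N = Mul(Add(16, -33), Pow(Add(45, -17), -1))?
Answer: Rational(2783, 210) ≈ 13.252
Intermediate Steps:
N = Rational(-17, 28) (N = Mul(-17, Pow(28, -1)) = Mul(-17, Rational(1, 28)) = Rational(-17, 28) ≈ -0.60714)
Function('y')(s) = Add(Rational(431, 28), s) (Function('y')(s) = Add(Add(16, Rational(-17, 28)), s) = Add(Rational(431, 28), s))
Mul(Function('y')(Mul(-263, Pow(Function('D')(18), -1))), 2) = Mul(Add(Rational(431, 28), Mul(-263, Pow(Add(12, 18), -1))), 2) = Mul(Add(Rational(431, 28), Mul(-263, Pow(30, -1))), 2) = Mul(Add(Rational(431, 28), Mul(-263, Rational(1, 30))), 2) = Mul(Add(Rational(431, 28), Rational(-263, 30)), 2) = Mul(Rational(2783, 420), 2) = Rational(2783, 210)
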